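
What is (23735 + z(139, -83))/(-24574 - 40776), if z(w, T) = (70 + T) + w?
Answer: -23861/65350 ≈ -0.36513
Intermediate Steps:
z(w, T) = 70 + T + w
(23735 + z(139, -83))/(-24574 - 40776) = (23735 + (70 - 83 + 139))/(-24574 - 40776) = (23735 + 126)/(-65350) = 23861*(-1/65350) = -23861/65350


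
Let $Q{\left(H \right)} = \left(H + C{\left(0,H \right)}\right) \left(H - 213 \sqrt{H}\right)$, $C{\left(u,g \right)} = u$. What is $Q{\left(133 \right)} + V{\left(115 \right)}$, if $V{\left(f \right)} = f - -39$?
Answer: $17843 - 28329 \sqrt{133} \approx -3.0886 \cdot 10^{5}$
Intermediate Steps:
$V{\left(f \right)} = 39 + f$ ($V{\left(f \right)} = f + 39 = 39 + f$)
$Q{\left(H \right)} = H \left(H - 213 \sqrt{H}\right)$ ($Q{\left(H \right)} = \left(H + 0\right) \left(H - 213 \sqrt{H}\right) = H \left(H - 213 \sqrt{H}\right)$)
$Q{\left(133 \right)} + V{\left(115 \right)} = \left(133^{2} - 213 \cdot 133^{\frac{3}{2}}\right) + \left(39 + 115\right) = \left(17689 - 213 \cdot 133 \sqrt{133}\right) + 154 = \left(17689 - 28329 \sqrt{133}\right) + 154 = 17843 - 28329 \sqrt{133}$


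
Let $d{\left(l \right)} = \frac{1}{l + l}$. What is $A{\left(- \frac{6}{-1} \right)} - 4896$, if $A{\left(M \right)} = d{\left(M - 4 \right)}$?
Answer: $- \frac{19583}{4} \approx -4895.8$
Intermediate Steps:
$d{\left(l \right)} = \frac{1}{2 l}$
$A{\left(M \right)} = \frac{1}{2 \left(-4 + M\right)}$ ($A{\left(M \right)} = \frac{1}{2 \left(M - 4\right)} = \frac{1}{2 \left(-4 + M\right)}$)
$A{\left(- \frac{6}{-1} \right)} - 4896 = \frac{1}{2 \left(-4 - \frac{6}{-1}\right)} - 4896 = \frac{1}{2 \left(-4 - -6\right)} - 4896 = \frac{1}{2 \left(-4 + 6\right)} - 4896 = \frac{1}{2 \cdot 2} - 4896 = \frac{1}{2} \cdot \frac{1}{2} - 4896 = \frac{1}{4} - 4896 = - \frac{19583}{4}$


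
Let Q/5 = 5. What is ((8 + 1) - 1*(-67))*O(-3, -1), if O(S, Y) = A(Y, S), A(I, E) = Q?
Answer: 1900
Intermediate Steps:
Q = 25 (Q = 5*5 = 25)
A(I, E) = 25
O(S, Y) = 25
((8 + 1) - 1*(-67))*O(-3, -1) = ((8 + 1) - 1*(-67))*25 = (9 + 67)*25 = 76*25 = 1900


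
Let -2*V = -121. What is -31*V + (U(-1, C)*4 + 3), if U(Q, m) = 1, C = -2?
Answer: -3737/2 ≈ -1868.5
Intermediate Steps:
V = 121/2 (V = -½*(-121) = 121/2 ≈ 60.500)
-31*V + (U(-1, C)*4 + 3) = -31*121/2 + (1*4 + 3) = -3751/2 + (4 + 3) = -3751/2 + 7 = -3737/2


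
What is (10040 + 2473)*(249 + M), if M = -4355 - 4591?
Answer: -108825561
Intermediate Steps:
M = -8946
(10040 + 2473)*(249 + M) = (10040 + 2473)*(249 - 8946) = 12513*(-8697) = -108825561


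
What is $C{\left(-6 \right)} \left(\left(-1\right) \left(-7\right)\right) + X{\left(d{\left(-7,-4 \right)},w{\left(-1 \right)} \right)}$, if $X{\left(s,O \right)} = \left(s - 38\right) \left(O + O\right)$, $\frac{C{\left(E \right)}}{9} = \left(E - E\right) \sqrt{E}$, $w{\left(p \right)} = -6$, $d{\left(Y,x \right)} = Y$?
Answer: $540$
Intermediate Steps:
$C{\left(E \right)} = 0$ ($C{\left(E \right)} = 9 \left(E - E\right) \sqrt{E} = 9 \cdot 0 \sqrt{E} = 9 \cdot 0 = 0$)
$X{\left(s,O \right)} = 2 O \left(-38 + s\right)$ ($X{\left(s,O \right)} = \left(-38 + s\right) 2 O = 2 O \left(-38 + s\right)$)
$C{\left(-6 \right)} \left(\left(-1\right) \left(-7\right)\right) + X{\left(d{\left(-7,-4 \right)},w{\left(-1 \right)} \right)} = 0 \left(\left(-1\right) \left(-7\right)\right) + 2 \left(-6\right) \left(-38 - 7\right) = 0 \cdot 7 + 2 \left(-6\right) \left(-45\right) = 0 + 540 = 540$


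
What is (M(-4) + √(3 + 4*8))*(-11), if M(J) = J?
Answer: 44 - 11*√35 ≈ -21.077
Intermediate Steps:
(M(-4) + √(3 + 4*8))*(-11) = (-4 + √(3 + 4*8))*(-11) = (-4 + √(3 + 32))*(-11) = (-4 + √35)*(-11) = 44 - 11*√35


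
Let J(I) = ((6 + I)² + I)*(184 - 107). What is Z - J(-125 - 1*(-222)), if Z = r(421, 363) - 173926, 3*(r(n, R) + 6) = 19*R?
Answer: -995995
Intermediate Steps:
r(n, R) = -6 + 19*R/3 (r(n, R) = -6 + (19*R)/3 = -6 + 19*R/3)
Z = -171633 (Z = (-6 + (19/3)*363) - 173926 = (-6 + 2299) - 173926 = 2293 - 173926 = -171633)
J(I) = 77*I + 77*(6 + I)² (J(I) = (I + (6 + I)²)*77 = 77*I + 77*(6 + I)²)
Z - J(-125 - 1*(-222)) = -171633 - (77*(-125 - 1*(-222)) + 77*(6 + (-125 - 1*(-222)))²) = -171633 - (77*(-125 + 222) + 77*(6 + (-125 + 222))²) = -171633 - (77*97 + 77*(6 + 97)²) = -171633 - (7469 + 77*103²) = -171633 - (7469 + 77*10609) = -171633 - (7469 + 816893) = -171633 - 1*824362 = -171633 - 824362 = -995995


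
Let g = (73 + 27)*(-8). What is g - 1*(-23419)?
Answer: 22619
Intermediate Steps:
g = -800 (g = 100*(-8) = -800)
g - 1*(-23419) = -800 - 1*(-23419) = -800 + 23419 = 22619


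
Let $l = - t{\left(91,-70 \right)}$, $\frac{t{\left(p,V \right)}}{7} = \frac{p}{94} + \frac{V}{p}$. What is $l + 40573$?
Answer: $\frac{49578505}{1222} \approx 40572.0$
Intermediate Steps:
$t{\left(p,V \right)} = \frac{7 p}{94} + \frac{7 V}{p}$ ($t{\left(p,V \right)} = 7 \left(\frac{p}{94} + \frac{V}{p}\right) = \frac{7 p}{94} + \frac{7 V}{p}$)
$l = - \frac{1701}{1222}$ ($l = - (\frac{7}{94} \cdot 91 + 7 \left(-70\right) \frac{1}{91}) = - (\frac{637}{94} + 7 \left(-70\right) \frac{1}{91}) = - (\frac{637}{94} - \frac{70}{13}) = \left(-1\right) \frac{1701}{1222} = - \frac{1701}{1222} \approx -1.392$)
$l + 40573 = - \frac{1701}{1222} + 40573 = \frac{49578505}{1222}$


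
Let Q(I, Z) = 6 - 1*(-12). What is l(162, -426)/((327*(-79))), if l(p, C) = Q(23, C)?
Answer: -6/8611 ≈ -0.00069678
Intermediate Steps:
Q(I, Z) = 18 (Q(I, Z) = 6 + 12 = 18)
l(p, C) = 18
l(162, -426)/((327*(-79))) = 18/((327*(-79))) = 18/(-25833) = 18*(-1/25833) = -6/8611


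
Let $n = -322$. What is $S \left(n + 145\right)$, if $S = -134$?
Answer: $23718$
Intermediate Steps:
$S \left(n + 145\right) = - 134 \left(-322 + 145\right) = \left(-134\right) \left(-177\right) = 23718$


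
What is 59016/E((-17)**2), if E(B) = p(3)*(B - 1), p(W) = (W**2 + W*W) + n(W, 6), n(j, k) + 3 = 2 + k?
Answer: 2459/276 ≈ 8.9094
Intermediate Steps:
n(j, k) = -1 + k (n(j, k) = -3 + (2 + k) = -1 + k)
p(W) = 5 + 2*W**2 (p(W) = (W**2 + W*W) + (-1 + 6) = (W**2 + W**2) + 5 = 2*W**2 + 5 = 5 + 2*W**2)
E(B) = -23 + 23*B (E(B) = (5 + 2*3**2)*(B - 1) = (5 + 2*9)*(-1 + B) = (5 + 18)*(-1 + B) = 23*(-1 + B) = -23 + 23*B)
59016/E((-17)**2) = 59016/(-23 + 23*(-17)**2) = 59016/(-23 + 23*289) = 59016/(-23 + 6647) = 59016/6624 = 59016*(1/6624) = 2459/276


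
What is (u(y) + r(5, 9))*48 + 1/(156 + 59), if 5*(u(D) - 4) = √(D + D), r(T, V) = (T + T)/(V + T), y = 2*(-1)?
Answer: 340567/1505 + 96*I/5 ≈ 226.29 + 19.2*I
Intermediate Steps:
y = -2
r(T, V) = 2*T/(T + V) (r(T, V) = (2*T)/(T + V) = 2*T/(T + V))
u(D) = 4 + √2*√D/5 (u(D) = 4 + √(D + D)/5 = 4 + √(2*D)/5 = 4 + (√2*√D)/5 = 4 + √2*√D/5)
(u(y) + r(5, 9))*48 + 1/(156 + 59) = ((4 + √2*√(-2)/5) + 2*5/(5 + 9))*48 + 1/(156 + 59) = ((4 + √2*(I*√2)/5) + 2*5/14)*48 + 1/215 = ((4 + 2*I/5) + 2*5*(1/14))*48 + 1/215 = ((4 + 2*I/5) + 5/7)*48 + 1/215 = (33/7 + 2*I/5)*48 + 1/215 = (1584/7 + 96*I/5) + 1/215 = 340567/1505 + 96*I/5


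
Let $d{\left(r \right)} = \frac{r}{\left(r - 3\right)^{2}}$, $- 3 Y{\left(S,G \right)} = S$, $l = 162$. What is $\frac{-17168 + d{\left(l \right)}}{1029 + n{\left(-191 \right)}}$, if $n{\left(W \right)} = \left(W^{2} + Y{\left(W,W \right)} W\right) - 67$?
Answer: $- \frac{72337341}{106528516} \approx -0.67904$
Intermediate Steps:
$Y{\left(S,G \right)} = - \frac{S}{3}$
$d{\left(r \right)} = \frac{r}{\left(-3 + r\right)^{2}}$
$n{\left(W \right)} = -67 + \frac{2 W^{2}}{3}$ ($n{\left(W \right)} = \left(W^{2} + - \frac{W}{3} W\right) - 67 = \left(W^{2} - \frac{W^{2}}{3}\right) - 67 = \frac{2 W^{2}}{3} - 67 = -67 + \frac{2 W^{2}}{3}$)
$\frac{-17168 + d{\left(l \right)}}{1029 + n{\left(-191 \right)}} = \frac{-17168 + \frac{162}{\left(-3 + 162\right)^{2}}}{1029 - \left(67 - \frac{2 \left(-191\right)^{2}}{3}\right)} = \frac{-17168 + \frac{162}{25281}}{1029 + \left(-67 + \frac{2}{3} \cdot 36481\right)} = \frac{-17168 + 162 \cdot \frac{1}{25281}}{1029 + \left(-67 + \frac{72962}{3}\right)} = \frac{-17168 + \frac{18}{2809}}{1029 + \frac{72761}{3}} = - \frac{48224894}{2809 \cdot \frac{75848}{3}} = \left(- \frac{48224894}{2809}\right) \frac{3}{75848} = - \frac{72337341}{106528516}$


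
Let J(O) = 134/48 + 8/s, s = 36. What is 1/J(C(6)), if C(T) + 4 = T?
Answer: 72/217 ≈ 0.33180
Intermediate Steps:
C(T) = -4 + T
J(O) = 217/72 (J(O) = 134/48 + 8/36 = 134*(1/48) + 8*(1/36) = 67/24 + 2/9 = 217/72)
1/J(C(6)) = 1/(217/72) = 72/217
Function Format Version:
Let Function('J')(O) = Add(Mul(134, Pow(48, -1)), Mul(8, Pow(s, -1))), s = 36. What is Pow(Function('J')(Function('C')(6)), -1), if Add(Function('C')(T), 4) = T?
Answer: Rational(72, 217) ≈ 0.33180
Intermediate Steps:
Function('C')(T) = Add(-4, T)
Function('J')(O) = Rational(217, 72) (Function('J')(O) = Add(Mul(134, Pow(48, -1)), Mul(8, Pow(36, -1))) = Add(Mul(134, Rational(1, 48)), Mul(8, Rational(1, 36))) = Add(Rational(67, 24), Rational(2, 9)) = Rational(217, 72))
Pow(Function('J')(Function('C')(6)), -1) = Pow(Rational(217, 72), -1) = Rational(72, 217)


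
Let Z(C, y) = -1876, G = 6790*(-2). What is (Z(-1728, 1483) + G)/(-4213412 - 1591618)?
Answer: 368/138215 ≈ 0.0026625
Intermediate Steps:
G = -13580
(Z(-1728, 1483) + G)/(-4213412 - 1591618) = (-1876 - 13580)/(-4213412 - 1591618) = -15456/(-5805030) = -15456*(-1/5805030) = 368/138215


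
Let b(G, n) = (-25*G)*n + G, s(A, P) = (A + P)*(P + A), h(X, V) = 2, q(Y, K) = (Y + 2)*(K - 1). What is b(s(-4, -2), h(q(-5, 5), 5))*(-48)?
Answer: 84672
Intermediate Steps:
q(Y, K) = (-1 + K)*(2 + Y) (q(Y, K) = (2 + Y)*(-1 + K) = (-1 + K)*(2 + Y))
s(A, P) = (A + P)² (s(A, P) = (A + P)*(A + P) = (A + P)²)
b(G, n) = G - 25*G*n (b(G, n) = -25*G*n + G = G - 25*G*n)
b(s(-4, -2), h(q(-5, 5), 5))*(-48) = ((-4 - 2)²*(1 - 25*2))*(-48) = ((-6)²*(1 - 50))*(-48) = (36*(-49))*(-48) = -1764*(-48) = 84672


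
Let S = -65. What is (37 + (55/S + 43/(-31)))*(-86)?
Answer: -1204946/403 ≈ -2989.9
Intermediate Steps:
(37 + (55/S + 43/(-31)))*(-86) = (37 + (55/(-65) + 43/(-31)))*(-86) = (37 + (55*(-1/65) + 43*(-1/31)))*(-86) = (37 + (-11/13 - 43/31))*(-86) = (37 - 900/403)*(-86) = (14011/403)*(-86) = -1204946/403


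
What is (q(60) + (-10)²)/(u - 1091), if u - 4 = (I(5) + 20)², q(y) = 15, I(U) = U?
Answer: -115/462 ≈ -0.24892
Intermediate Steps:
u = 629 (u = 4 + (5 + 20)² = 4 + 25² = 4 + 625 = 629)
(q(60) + (-10)²)/(u - 1091) = (15 + (-10)²)/(629 - 1091) = (15 + 100)/(-462) = 115*(-1/462) = -115/462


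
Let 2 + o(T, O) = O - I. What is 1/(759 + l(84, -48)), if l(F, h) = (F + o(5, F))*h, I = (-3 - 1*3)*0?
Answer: -1/7209 ≈ -0.00013872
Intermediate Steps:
I = 0 (I = (-3 - 3)*0 = -6*0 = 0)
o(T, O) = -2 + O (o(T, O) = -2 + (O - 1*0) = -2 + (O + 0) = -2 + O)
l(F, h) = h*(-2 + 2*F) (l(F, h) = (F + (-2 + F))*h = (-2 + 2*F)*h = h*(-2 + 2*F))
1/(759 + l(84, -48)) = 1/(759 + 2*(-48)*(-1 + 84)) = 1/(759 + 2*(-48)*83) = 1/(759 - 7968) = 1/(-7209) = -1/7209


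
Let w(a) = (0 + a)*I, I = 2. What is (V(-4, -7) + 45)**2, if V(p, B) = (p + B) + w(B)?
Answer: 400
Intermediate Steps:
w(a) = 2*a (w(a) = (0 + a)*2 = a*2 = 2*a)
V(p, B) = p + 3*B (V(p, B) = (p + B) + 2*B = (B + p) + 2*B = p + 3*B)
(V(-4, -7) + 45)**2 = ((-4 + 3*(-7)) + 45)**2 = ((-4 - 21) + 45)**2 = (-25 + 45)**2 = 20**2 = 400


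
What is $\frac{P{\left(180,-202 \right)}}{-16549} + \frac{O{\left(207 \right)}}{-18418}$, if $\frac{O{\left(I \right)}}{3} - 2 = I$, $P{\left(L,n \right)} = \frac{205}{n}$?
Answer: $- \frac{523055339}{15392373841} \approx -0.033981$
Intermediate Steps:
$O{\left(I \right)} = 6 + 3 I$
$\frac{P{\left(180,-202 \right)}}{-16549} + \frac{O{\left(207 \right)}}{-18418} = \frac{205 \frac{1}{-202}}{-16549} + \frac{6 + 3 \cdot 207}{-18418} = 205 \left(- \frac{1}{202}\right) \left(- \frac{1}{16549}\right) + \left(6 + 621\right) \left(- \frac{1}{18418}\right) = \left(- \frac{205}{202}\right) \left(- \frac{1}{16549}\right) + 627 \left(- \frac{1}{18418}\right) = \frac{205}{3342898} - \frac{627}{18418} = - \frac{523055339}{15392373841}$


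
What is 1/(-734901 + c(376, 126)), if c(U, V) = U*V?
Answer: -1/687525 ≈ -1.4545e-6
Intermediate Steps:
1/(-734901 + c(376, 126)) = 1/(-734901 + 376*126) = 1/(-734901 + 47376) = 1/(-687525) = -1/687525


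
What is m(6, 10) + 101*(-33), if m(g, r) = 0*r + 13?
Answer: -3320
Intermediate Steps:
m(g, r) = 13 (m(g, r) = 0 + 13 = 13)
m(6, 10) + 101*(-33) = 13 + 101*(-33) = 13 - 3333 = -3320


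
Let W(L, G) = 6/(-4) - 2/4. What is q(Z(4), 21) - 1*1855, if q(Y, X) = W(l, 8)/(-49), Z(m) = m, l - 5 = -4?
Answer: -90893/49 ≈ -1855.0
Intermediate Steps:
l = 1 (l = 5 - 4 = 1)
W(L, G) = -2 (W(L, G) = 6*(-¼) - 2*¼ = -3/2 - ½ = -2)
q(Y, X) = 2/49 (q(Y, X) = -2/(-49) = -2*(-1/49) = 2/49)
q(Z(4), 21) - 1*1855 = 2/49 - 1*1855 = 2/49 - 1855 = -90893/49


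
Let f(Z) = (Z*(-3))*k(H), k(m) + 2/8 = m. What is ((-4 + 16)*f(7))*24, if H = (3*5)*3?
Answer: -270648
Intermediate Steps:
H = 45 (H = 15*3 = 45)
k(m) = -1/4 + m
f(Z) = -537*Z/4 (f(Z) = (Z*(-3))*(-1/4 + 45) = -3*Z*(179/4) = -537*Z/4)
((-4 + 16)*f(7))*24 = ((-4 + 16)*(-537/4*7))*24 = (12*(-3759/4))*24 = -11277*24 = -270648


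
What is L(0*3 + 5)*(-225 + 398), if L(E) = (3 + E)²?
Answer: 11072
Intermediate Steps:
L(0*3 + 5)*(-225 + 398) = (3 + (0*3 + 5))²*(-225 + 398) = (3 + (0 + 5))²*173 = (3 + 5)²*173 = 8²*173 = 64*173 = 11072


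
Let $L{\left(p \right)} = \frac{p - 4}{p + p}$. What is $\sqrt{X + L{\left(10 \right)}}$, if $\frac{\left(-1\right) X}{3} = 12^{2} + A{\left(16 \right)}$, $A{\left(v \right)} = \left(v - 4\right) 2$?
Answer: $\frac{i \sqrt{50370}}{10} \approx 22.443 i$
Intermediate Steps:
$A{\left(v \right)} = -8 + 2 v$ ($A{\left(v \right)} = \left(-4 + v\right) 2 = -8 + 2 v$)
$X = -504$ ($X = - 3 \left(12^{2} + \left(-8 + 2 \cdot 16\right)\right) = - 3 \left(144 + \left(-8 + 32\right)\right) = - 3 \left(144 + 24\right) = \left(-3\right) 168 = -504$)
$L{\left(p \right)} = \frac{-4 + p}{2 p}$
$\sqrt{X + L{\left(10 \right)}} = \sqrt{-504 + \frac{-4 + 10}{2 \cdot 10}} = \sqrt{-504 + \frac{1}{2} \cdot \frac{1}{10} \cdot 6} = \sqrt{-504 + \frac{3}{10}} = \sqrt{- \frac{5037}{10}} = \frac{i \sqrt{50370}}{10}$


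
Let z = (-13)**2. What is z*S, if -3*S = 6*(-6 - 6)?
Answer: 4056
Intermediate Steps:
z = 169
S = 24 (S = -2*(-6 - 6) = -2*(-12) = -1/3*(-72) = 24)
z*S = 169*24 = 4056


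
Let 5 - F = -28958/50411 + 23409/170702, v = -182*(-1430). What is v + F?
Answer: 2239651372345747/8605258522 ≈ 2.6027e+5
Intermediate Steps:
v = 260260
F = 46789410027/8605258522 (F = 5 - (-28958/50411 + 23409/170702) = 5 - 1*(-3763117417/8605258522) = 5 + 3763117417/8605258522 = 46789410027/8605258522 ≈ 5.4373)
v + F = 260260 + 46789410027/8605258522 = 2239651372345747/8605258522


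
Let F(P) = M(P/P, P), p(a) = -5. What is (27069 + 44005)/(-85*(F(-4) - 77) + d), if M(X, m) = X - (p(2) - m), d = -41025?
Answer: -35537/17325 ≈ -2.0512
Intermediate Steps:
M(X, m) = 5 + X + m (M(X, m) = X - (-5 - m) = X + (5 + m) = 5 + X + m)
F(P) = 6 + P (F(P) = 5 + P/P + P = 5 + 1 + P = 6 + P)
(27069 + 44005)/(-85*(F(-4) - 77) + d) = (27069 + 44005)/(-85*((6 - 4) - 77) - 41025) = 71074/(-85*(2 - 77) - 41025) = 71074/(-85*(-75) - 41025) = 71074/(6375 - 41025) = 71074/(-34650) = 71074*(-1/34650) = -35537/17325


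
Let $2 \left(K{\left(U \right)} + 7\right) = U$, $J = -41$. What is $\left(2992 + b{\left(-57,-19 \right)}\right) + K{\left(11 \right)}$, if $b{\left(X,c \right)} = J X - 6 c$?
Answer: $\frac{10883}{2} \approx 5441.5$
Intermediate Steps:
$K{\left(U \right)} = -7 + \frac{U}{2}$
$b{\left(X,c \right)} = - 41 X - 6 c$
$\left(2992 + b{\left(-57,-19 \right)}\right) + K{\left(11 \right)} = \left(2992 - -2451\right) + \left(-7 + \frac{1}{2} \cdot 11\right) = \left(2992 + \left(2337 + 114\right)\right) + \left(-7 + \frac{11}{2}\right) = \left(2992 + 2451\right) - \frac{3}{2} = 5443 - \frac{3}{2} = \frac{10883}{2}$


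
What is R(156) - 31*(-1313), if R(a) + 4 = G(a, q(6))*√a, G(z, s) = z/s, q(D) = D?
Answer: 40699 + 52*√39 ≈ 41024.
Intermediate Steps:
R(a) = -4 + a^(3/2)/6 (R(a) = -4 + (a/6)*√a = -4 + a^(3/2)/6)
R(156) - 31*(-1313) = (-4 + 156^(3/2)/6) - 31*(-1313) = (-4 + (312*√39)/6) - 1*(-40703) = (-4 + 52*√39) + 40703 = 40699 + 52*√39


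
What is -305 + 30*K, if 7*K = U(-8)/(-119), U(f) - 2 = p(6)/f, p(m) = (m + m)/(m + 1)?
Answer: -1778830/5831 ≈ -305.06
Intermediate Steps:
p(m) = 2*m/(1 + m) (p(m) = (2*m)/(1 + m) = 2*m/(1 + m))
U(f) = 2 + 12/(7*f) (U(f) = 2 + (2*6/(1 + 6))/f = 2 + (2*6/7)/f = 2 + (2*6*(⅐))/f = 2 + 12/(7*f))
K = -25/11662 (K = ((2 + (12/7)/(-8))/(-119))/7 = ((2 + (12/7)*(-⅛))*(-1/119))/7 = ((2 - 3/14)*(-1/119))/7 = ((25/14)*(-1/119))/7 = (⅐)*(-25/1666) = -25/11662 ≈ -0.0021437)
-305 + 30*K = -305 + 30*(-25/11662) = -305 - 375/5831 = -1778830/5831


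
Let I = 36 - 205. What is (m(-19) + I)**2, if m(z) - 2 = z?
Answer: 34596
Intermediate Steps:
I = -169
m(z) = 2 + z
(m(-19) + I)**2 = ((2 - 19) - 169)**2 = (-17 - 169)**2 = (-186)**2 = 34596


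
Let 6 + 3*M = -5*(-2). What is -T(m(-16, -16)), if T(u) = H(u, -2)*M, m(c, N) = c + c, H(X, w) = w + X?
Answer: 136/3 ≈ 45.333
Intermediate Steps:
H(X, w) = X + w
m(c, N) = 2*c
M = 4/3 (M = -2 + (-5*(-2))/3 = -2 + (⅓)*10 = -2 + 10/3 = 4/3 ≈ 1.3333)
T(u) = -8/3 + 4*u/3 (T(u) = (u - 2)*(4/3) = (-2 + u)*(4/3) = -8/3 + 4*u/3)
-T(m(-16, -16)) = -(-8/3 + 4*(2*(-16))/3) = -(-8/3 + (4/3)*(-32)) = -(-8/3 - 128/3) = -1*(-136/3) = 136/3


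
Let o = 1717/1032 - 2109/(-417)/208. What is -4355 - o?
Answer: -16248912965/3729648 ≈ -4356.7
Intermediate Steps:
o = 6295925/3729648 (o = 1717*(1/1032) - 2109*(-1/417)*(1/208) = 1717/1032 + (703/139)*(1/208) = 1717/1032 + 703/28912 = 6295925/3729648 ≈ 1.6881)
-4355 - o = -4355 - 1*6295925/3729648 = -4355 - 6295925/3729648 = -16248912965/3729648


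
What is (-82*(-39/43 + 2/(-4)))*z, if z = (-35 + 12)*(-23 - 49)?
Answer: 8215416/43 ≈ 1.9106e+5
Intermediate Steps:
z = 1656 (z = -23*(-72) = 1656)
(-82*(-39/43 + 2/(-4)))*z = -82*(-39/43 + 2/(-4))*1656 = -82*(-39*1/43 + 2*(-¼))*1656 = -82*(-39/43 - ½)*1656 = -82*(-121/86)*1656 = (4961/43)*1656 = 8215416/43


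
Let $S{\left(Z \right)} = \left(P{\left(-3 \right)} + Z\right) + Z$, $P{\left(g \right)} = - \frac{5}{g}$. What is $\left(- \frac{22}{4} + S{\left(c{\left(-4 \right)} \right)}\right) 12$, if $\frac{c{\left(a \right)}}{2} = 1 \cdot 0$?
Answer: $-46$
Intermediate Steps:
$c{\left(a \right)} = 0$ ($c{\left(a \right)} = 2 \cdot 1 \cdot 0 = 2 \cdot 0 = 0$)
$S{\left(Z \right)} = \frac{5}{3} + 2 Z$ ($S{\left(Z \right)} = \left(- \frac{5}{-3} + Z\right) + Z = \left(\left(-5\right) \left(- \frac{1}{3}\right) + Z\right) + Z = \left(\frac{5}{3} + Z\right) + Z = \frac{5}{3} + 2 Z$)
$\left(- \frac{22}{4} + S{\left(c{\left(-4 \right)} \right)}\right) 12 = \left(- \frac{22}{4} + \left(\frac{5}{3} + 2 \cdot 0\right)\right) 12 = \left(\left(-22\right) \frac{1}{4} + \left(\frac{5}{3} + 0\right)\right) 12 = \left(- \frac{11}{2} + \frac{5}{3}\right) 12 = \left(- \frac{23}{6}\right) 12 = -46$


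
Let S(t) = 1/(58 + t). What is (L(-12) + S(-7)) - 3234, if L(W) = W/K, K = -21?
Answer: -1154327/357 ≈ -3233.4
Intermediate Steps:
L(W) = -W/21 (L(W) = W/(-21) = W*(-1/21) = -W/21)
(L(-12) + S(-7)) - 3234 = (-1/21*(-12) + 1/(58 - 7)) - 3234 = (4/7 + 1/51) - 3234 = 211/357 - 3234 = -1154327/357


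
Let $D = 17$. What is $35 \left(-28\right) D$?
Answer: $-16660$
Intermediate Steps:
$35 \left(-28\right) D = 35 \left(-28\right) 17 = \left(-980\right) 17 = -16660$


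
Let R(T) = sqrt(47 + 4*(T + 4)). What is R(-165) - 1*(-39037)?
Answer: 39037 + I*sqrt(597) ≈ 39037.0 + 24.434*I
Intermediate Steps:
R(T) = sqrt(63 + 4*T) (R(T) = sqrt(47 + 4*(4 + T)) = sqrt(47 + (16 + 4*T)) = sqrt(63 + 4*T))
R(-165) - 1*(-39037) = sqrt(63 + 4*(-165)) - 1*(-39037) = sqrt(63 - 660) + 39037 = sqrt(-597) + 39037 = I*sqrt(597) + 39037 = 39037 + I*sqrt(597)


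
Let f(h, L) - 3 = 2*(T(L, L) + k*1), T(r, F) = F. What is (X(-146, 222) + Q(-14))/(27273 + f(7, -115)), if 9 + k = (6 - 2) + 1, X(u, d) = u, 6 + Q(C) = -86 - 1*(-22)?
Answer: -108/13519 ≈ -0.0079888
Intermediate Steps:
Q(C) = -70 (Q(C) = -6 + (-86 - 1*(-22)) = -6 + (-86 + 22) = -6 - 64 = -70)
k = -4 (k = -9 + ((6 - 2) + 1) = -9 + (4 + 1) = -9 + 5 = -4)
f(h, L) = -5 + 2*L (f(h, L) = 3 + 2*(L - 4*1) = 3 + 2*(L - 4) = 3 + 2*(-4 + L) = 3 + (-8 + 2*L) = -5 + 2*L)
(X(-146, 222) + Q(-14))/(27273 + f(7, -115)) = (-146 - 70)/(27273 + (-5 + 2*(-115))) = -216/(27273 + (-5 - 230)) = -216/(27273 - 235) = -216/27038 = -216*1/27038 = -108/13519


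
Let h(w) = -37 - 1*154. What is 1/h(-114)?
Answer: -1/191 ≈ -0.0052356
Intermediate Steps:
h(w) = -191 (h(w) = -37 - 154 = -191)
1/h(-114) = 1/(-191) = -1/191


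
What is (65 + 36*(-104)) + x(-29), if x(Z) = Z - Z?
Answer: -3679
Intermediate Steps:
x(Z) = 0
(65 + 36*(-104)) + x(-29) = (65 + 36*(-104)) + 0 = (65 - 3744) + 0 = -3679 + 0 = -3679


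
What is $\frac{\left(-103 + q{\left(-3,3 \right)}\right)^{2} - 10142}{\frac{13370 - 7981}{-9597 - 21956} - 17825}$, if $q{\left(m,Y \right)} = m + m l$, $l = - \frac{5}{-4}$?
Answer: $- \frac{960757297}{8999001824} \approx -0.10676$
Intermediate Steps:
$l = \frac{5}{4}$ ($l = \left(-5\right) \left(- \frac{1}{4}\right) = \frac{5}{4} \approx 1.25$)
$q{\left(m,Y \right)} = \frac{9 m}{4}$ ($q{\left(m,Y \right)} = m + m \frac{5}{4} = m + \frac{5 m}{4} = \frac{9 m}{4}$)
$\frac{\left(-103 + q{\left(-3,3 \right)}\right)^{2} - 10142}{\frac{13370 - 7981}{-9597 - 21956} - 17825} = \frac{\left(-103 + \frac{9}{4} \left(-3\right)\right)^{2} - 10142}{\frac{13370 - 7981}{-9597 - 21956} - 17825} = \frac{\left(-103 - \frac{27}{4}\right)^{2} - 10142}{\frac{5389}{-31553} - 17825} = \frac{\left(- \frac{439}{4}\right)^{2} - 10142}{5389 \left(- \frac{1}{31553}\right) - 17825} = \frac{\frac{192721}{16} - 10142}{- \frac{5389}{31553} - 17825} = \frac{30449}{16 \left(- \frac{562437614}{31553}\right)} = \frac{30449}{16} \left(- \frac{31553}{562437614}\right) = - \frac{960757297}{8999001824}$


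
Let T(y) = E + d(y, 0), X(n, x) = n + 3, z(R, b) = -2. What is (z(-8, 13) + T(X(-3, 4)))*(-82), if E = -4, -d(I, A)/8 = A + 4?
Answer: 3116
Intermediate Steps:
d(I, A) = -32 - 8*A (d(I, A) = -8*(A + 4) = -8*(4 + A) = -32 - 8*A)
X(n, x) = 3 + n
T(y) = -36 (T(y) = -4 + (-32 - 8*0) = -4 + (-32 + 0) = -4 - 32 = -36)
(z(-8, 13) + T(X(-3, 4)))*(-82) = (-2 - 36)*(-82) = -38*(-82) = 3116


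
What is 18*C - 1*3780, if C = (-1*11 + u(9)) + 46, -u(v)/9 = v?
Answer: -4608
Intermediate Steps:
u(v) = -9*v
C = -46 (C = (-1*11 - 9*9) + 46 = (-11 - 81) + 46 = -92 + 46 = -46)
18*C - 1*3780 = 18*(-46) - 1*3780 = -828 - 3780 = -4608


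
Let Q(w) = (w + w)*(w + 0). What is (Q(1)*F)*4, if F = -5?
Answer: -40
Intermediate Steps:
Q(w) = 2*w**2 (Q(w) = (2*w)*w = 2*w**2)
(Q(1)*F)*4 = ((2*1**2)*(-5))*4 = ((2*1)*(-5))*4 = (2*(-5))*4 = -10*4 = -40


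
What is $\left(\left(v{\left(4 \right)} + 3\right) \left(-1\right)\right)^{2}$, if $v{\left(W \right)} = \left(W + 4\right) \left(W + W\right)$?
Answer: $4489$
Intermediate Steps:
$v{\left(W \right)} = 2 W \left(4 + W\right)$ ($v{\left(W \right)} = \left(4 + W\right) 2 W = 2 W \left(4 + W\right)$)
$\left(\left(v{\left(4 \right)} + 3\right) \left(-1\right)\right)^{2} = \left(\left(2 \cdot 4 \left(4 + 4\right) + 3\right) \left(-1\right)\right)^{2} = \left(\left(2 \cdot 4 \cdot 8 + 3\right) \left(-1\right)\right)^{2} = \left(\left(64 + 3\right) \left(-1\right)\right)^{2} = \left(67 \left(-1\right)\right)^{2} = \left(-67\right)^{2} = 4489$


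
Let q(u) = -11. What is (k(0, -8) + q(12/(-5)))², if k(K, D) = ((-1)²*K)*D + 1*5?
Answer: 36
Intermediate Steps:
k(K, D) = 5 + D*K (k(K, D) = (1*K)*D + 5 = K*D + 5 = D*K + 5 = 5 + D*K)
(k(0, -8) + q(12/(-5)))² = ((5 - 8*0) - 11)² = ((5 + 0) - 11)² = (5 - 11)² = (-6)² = 36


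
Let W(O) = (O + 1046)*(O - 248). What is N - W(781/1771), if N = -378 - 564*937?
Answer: -6993229377/25921 ≈ -2.6979e+5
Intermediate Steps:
N = -528846 (N = -378 - 528468 = -528846)
W(O) = (-248 + O)*(1046 + O) (W(O) = (1046 + O)*(-248 + O) = (-248 + O)*(1046 + O))
N - W(781/1771) = -528846 - (-259408 + (781/1771)² + 798*(781/1771)) = -528846 - (-259408 + (781*(1/1771))² + 798*(781*(1/1771))) = -528846 - (-259408 + (71/161)² + 798*(71/161)) = -528846 - (-259408 + 5041/25921 + 8094/23) = -528846 - 1*(-6714987789/25921) = -528846 + 6714987789/25921 = -6993229377/25921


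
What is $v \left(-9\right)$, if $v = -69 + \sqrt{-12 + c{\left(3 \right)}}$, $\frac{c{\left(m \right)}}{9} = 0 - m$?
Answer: $621 - 9 i \sqrt{39} \approx 621.0 - 56.205 i$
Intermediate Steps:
$c{\left(m \right)} = - 9 m$ ($c{\left(m \right)} = 9 \left(0 - m\right) = 9 \left(- m\right) = - 9 m$)
$v = -69 + i \sqrt{39}$ ($v = -69 + \sqrt{-12 - 27} = -69 + \sqrt{-39} = -69 + i \sqrt{39} \approx -69.0 + 6.245 i$)
$v \left(-9\right) = \left(-69 + i \sqrt{39}\right) \left(-9\right) = 621 - 9 i \sqrt{39}$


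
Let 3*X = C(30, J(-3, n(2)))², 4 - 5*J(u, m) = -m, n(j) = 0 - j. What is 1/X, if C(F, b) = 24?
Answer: 1/192 ≈ 0.0052083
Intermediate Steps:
n(j) = -j
J(u, m) = ⅘ + m/5 (J(u, m) = ⅘ - (-1)*m/5 = ⅘ + m/5)
X = 192 (X = (⅓)*24² = (⅓)*576 = 192)
1/X = 1/192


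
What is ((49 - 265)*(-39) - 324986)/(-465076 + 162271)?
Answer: 316562/302805 ≈ 1.0454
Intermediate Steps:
((49 - 265)*(-39) - 324986)/(-465076 + 162271) = (-216*(-39) - 324986)/(-302805) = (8424 - 324986)*(-1/302805) = -316562*(-1/302805) = 316562/302805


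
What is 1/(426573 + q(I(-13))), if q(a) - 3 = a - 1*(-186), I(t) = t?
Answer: 1/426749 ≈ 2.3433e-6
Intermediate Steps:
q(a) = 189 + a (q(a) = 3 + (a - 1*(-186)) = 3 + (a + 186) = 3 + (186 + a) = 189 + a)
1/(426573 + q(I(-13))) = 1/(426573 + (189 - 13)) = 1/(426573 + 176) = 1/426749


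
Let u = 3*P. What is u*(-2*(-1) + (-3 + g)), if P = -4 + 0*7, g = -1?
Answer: 24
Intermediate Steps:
P = -4 (P = -4 + 0 = -4)
u = -12 (u = 3*(-4) = -12)
u*(-2*(-1) + (-3 + g)) = -12*(-2*(-1) + (-3 - 1)) = -12*(2 - 4) = -12*(-2) = 24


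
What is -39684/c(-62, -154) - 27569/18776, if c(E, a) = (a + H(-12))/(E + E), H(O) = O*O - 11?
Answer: -30797940055/131432 ≈ -2.3433e+5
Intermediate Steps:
H(O) = -11 + O² (H(O) = O² - 11 = -11 + O²)
c(E, a) = (133 + a)/(2*E) (c(E, a) = (a + (-11 + (-12)²))/(E + E) = (a + (-11 + 144))/((2*E)) = (a + 133)*(1/(2*E)) = (133 + a)*(1/(2*E)) = (133 + a)/(2*E))
-39684/c(-62, -154) - 27569/18776 = -39684*(-124/(133 - 154)) - 27569/18776 = -39684/((½)*(-1/62)*(-21)) - 27569*1/18776 = -39684/21/124 - 27569/18776 = -39684*124/21 - 27569/18776 = -1640272/7 - 27569/18776 = -30797940055/131432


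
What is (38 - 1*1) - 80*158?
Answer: -12603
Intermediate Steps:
(38 - 1*1) - 80*158 = (38 - 1) - 12640 = 37 - 12640 = -12603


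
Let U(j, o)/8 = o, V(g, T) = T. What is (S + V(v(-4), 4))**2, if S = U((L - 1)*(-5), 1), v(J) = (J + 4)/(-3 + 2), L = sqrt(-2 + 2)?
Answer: 144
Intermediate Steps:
L = 0 (L = sqrt(0) = 0)
v(J) = -4 - J (v(J) = (4 + J)/(-1) = (4 + J)*(-1) = -4 - J)
U(j, o) = 8*o
S = 8 (S = 8*1 = 8)
(S + V(v(-4), 4))**2 = (8 + 4)**2 = 12**2 = 144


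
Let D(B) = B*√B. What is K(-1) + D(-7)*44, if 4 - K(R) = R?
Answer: 5 - 308*I*√7 ≈ 5.0 - 814.89*I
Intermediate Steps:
D(B) = B^(3/2)
K(R) = 4 - R
K(-1) + D(-7)*44 = (4 - 1*(-1)) + (-7)^(3/2)*44 = (4 + 1) - 7*I*√7*44 = 5 - 308*I*√7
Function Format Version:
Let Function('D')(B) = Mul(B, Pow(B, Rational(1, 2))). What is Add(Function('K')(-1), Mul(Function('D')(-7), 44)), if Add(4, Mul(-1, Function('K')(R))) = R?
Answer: Add(5, Mul(-308, I, Pow(7, Rational(1, 2)))) ≈ Add(5.0000, Mul(-814.89, I))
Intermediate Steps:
Function('D')(B) = Pow(B, Rational(3, 2))
Function('K')(R) = Add(4, Mul(-1, R))
Add(Function('K')(-1), Mul(Function('D')(-7), 44)) = Add(Add(4, Mul(-1, -1)), Mul(Pow(-7, Rational(3, 2)), 44)) = Add(Add(4, 1), Mul(Mul(-7, I, Pow(7, Rational(1, 2))), 44)) = Add(5, Mul(-308, I, Pow(7, Rational(1, 2))))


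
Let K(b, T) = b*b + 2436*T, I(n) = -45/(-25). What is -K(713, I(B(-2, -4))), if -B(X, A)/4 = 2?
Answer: -2563769/5 ≈ -5.1275e+5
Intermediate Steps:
B(X, A) = -8 (B(X, A) = -4*2 = -8)
I(n) = 9/5 (I(n) = -45*(-1/25) = 9/5)
K(b, T) = b² + 2436*T
-K(713, I(B(-2, -4))) = -(713² + 2436*(9/5)) = -(508369 + 21924/5) = -1*2563769/5 = -2563769/5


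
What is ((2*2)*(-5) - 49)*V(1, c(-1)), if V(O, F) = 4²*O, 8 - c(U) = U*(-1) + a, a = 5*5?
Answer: -1104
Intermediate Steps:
a = 25
c(U) = -17 + U (c(U) = 8 - (U*(-1) + 25) = 8 - (-U + 25) = 8 - (25 - U) = 8 + (-25 + U) = -17 + U)
V(O, F) = 16*O
((2*2)*(-5) - 49)*V(1, c(-1)) = ((2*2)*(-5) - 49)*(16*1) = (4*(-5) - 49)*16 = (-20 - 49)*16 = -69*16 = -1104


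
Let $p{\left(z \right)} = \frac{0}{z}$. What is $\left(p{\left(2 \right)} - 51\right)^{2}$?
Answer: $2601$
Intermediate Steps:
$p{\left(z \right)} = 0$
$\left(p{\left(2 \right)} - 51\right)^{2} = \left(0 - 51\right)^{2} = \left(-51\right)^{2} = 2601$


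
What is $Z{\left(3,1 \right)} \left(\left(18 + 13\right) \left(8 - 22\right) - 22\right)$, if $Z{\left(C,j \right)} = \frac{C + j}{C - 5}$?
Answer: $912$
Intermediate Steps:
$Z{\left(C,j \right)} = \frac{C + j}{-5 + C}$
$Z{\left(3,1 \right)} \left(\left(18 + 13\right) \left(8 - 22\right) - 22\right) = \frac{3 + 1}{-5 + 3} \left(\left(18 + 13\right) \left(8 - 22\right) - 22\right) = \frac{1}{-2} \cdot 4 \left(31 \left(-14\right) - 22\right) = \left(- \frac{1}{2}\right) 4 \left(-434 - 22\right) = \left(-2\right) \left(-456\right) = 912$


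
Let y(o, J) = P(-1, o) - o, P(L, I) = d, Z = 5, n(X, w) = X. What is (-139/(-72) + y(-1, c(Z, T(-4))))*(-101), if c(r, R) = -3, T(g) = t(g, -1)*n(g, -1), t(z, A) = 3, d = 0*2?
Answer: -21311/72 ≈ -295.99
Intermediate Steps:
d = 0
P(L, I) = 0
T(g) = 3*g
y(o, J) = -o (y(o, J) = 0 - o = -o)
(-139/(-72) + y(-1, c(Z, T(-4))))*(-101) = (-139/(-72) - 1*(-1))*(-101) = (-139*(-1/72) + 1)*(-101) = (139/72 + 1)*(-101) = (211/72)*(-101) = -21311/72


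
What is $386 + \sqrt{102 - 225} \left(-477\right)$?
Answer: $386 - 477 i \sqrt{123} \approx 386.0 - 5290.2 i$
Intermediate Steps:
$386 + \sqrt{102 - 225} \left(-477\right) = 386 + \sqrt{-123} \left(-477\right) = 386 + i \sqrt{123} \left(-477\right) = 386 - 477 i \sqrt{123}$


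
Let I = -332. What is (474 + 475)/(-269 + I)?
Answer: -949/601 ≈ -1.5790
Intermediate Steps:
(474 + 475)/(-269 + I) = (474 + 475)/(-269 - 332) = 949/(-601) = 949*(-1/601) = -949/601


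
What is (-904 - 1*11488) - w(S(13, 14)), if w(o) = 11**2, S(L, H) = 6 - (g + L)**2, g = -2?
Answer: -12513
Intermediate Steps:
S(L, H) = 6 - (-2 + L)**2
w(o) = 121
(-904 - 1*11488) - w(S(13, 14)) = (-904 - 1*11488) - 1*121 = (-904 - 11488) - 121 = -12392 - 121 = -12513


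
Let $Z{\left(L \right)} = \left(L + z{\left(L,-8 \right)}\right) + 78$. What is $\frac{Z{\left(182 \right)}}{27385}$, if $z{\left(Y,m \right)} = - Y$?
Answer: $\frac{78}{27385} \approx 0.0028483$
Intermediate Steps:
$Z{\left(L \right)} = 78$ ($Z{\left(L \right)} = \left(L - L\right) + 78 = 0 + 78 = 78$)
$\frac{Z{\left(182 \right)}}{27385} = \frac{78}{27385}$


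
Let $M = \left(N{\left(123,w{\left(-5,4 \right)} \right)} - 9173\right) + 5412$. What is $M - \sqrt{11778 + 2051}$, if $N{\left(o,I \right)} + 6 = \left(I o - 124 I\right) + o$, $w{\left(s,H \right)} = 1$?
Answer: $-3645 - \sqrt{13829} \approx -3762.6$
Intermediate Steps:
$N{\left(o,I \right)} = -6 + o - 124 I + I o$ ($N{\left(o,I \right)} = -6 + \left(\left(I o - 124 I\right) + o\right) = -6 + \left(\left(- 124 I + I o\right) + o\right) = -6 + \left(o - 124 I + I o\right) = -6 + o - 124 I + I o$)
$M = -3645$ ($M = \left(\left(-6 + 123 - 124 + 1 \cdot 123\right) - 9173\right) + 5412 = \left(\left(-6 + 123 - 124 + 123\right) - 9173\right) + 5412 = \left(116 - 9173\right) + 5412 = -9057 + 5412 = -3645$)
$M - \sqrt{11778 + 2051} = -3645 - \sqrt{11778 + 2051} = -3645 - \sqrt{13829}$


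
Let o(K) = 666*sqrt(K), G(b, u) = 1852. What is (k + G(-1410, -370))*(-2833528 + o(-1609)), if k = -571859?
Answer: 1615130794696 - 379624662*I*sqrt(1609) ≈ 1.6151e+12 - 1.5228e+10*I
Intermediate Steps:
(k + G(-1410, -370))*(-2833528 + o(-1609)) = (-571859 + 1852)*(-2833528 + 666*sqrt(-1609)) = -570007*(-2833528 + 666*(I*sqrt(1609))) = -570007*(-2833528 + 666*I*sqrt(1609)) = 1615130794696 - 379624662*I*sqrt(1609)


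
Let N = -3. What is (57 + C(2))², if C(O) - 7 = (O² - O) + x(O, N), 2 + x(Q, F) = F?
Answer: 3721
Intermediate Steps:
x(Q, F) = -2 + F
C(O) = 2 + O² - O (C(O) = 7 + ((O² - O) + (-2 - 3)) = 7 + ((O² - O) - 5) = 7 + (-5 + O² - O) = 2 + O² - O)
(57 + C(2))² = (57 + (2 + 2² - 1*2))² = (57 + (2 + 4 - 2))² = (57 + 4)² = 61² = 3721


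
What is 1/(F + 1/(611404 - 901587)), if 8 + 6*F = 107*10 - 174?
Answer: 290183/42947083 ≈ 0.0067568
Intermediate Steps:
F = 148 (F = -4/3 + (107*10 - 174)/6 = -4/3 + (1070 - 174)/6 = -4/3 + (⅙)*896 = -4/3 + 448/3 = 148)
1/(F + 1/(611404 - 901587)) = 1/(148 + 1/(611404 - 901587)) = 1/(148 + 1/(-290183)) = 1/(148 - 1/290183) = 1/(42947083/290183) = 290183/42947083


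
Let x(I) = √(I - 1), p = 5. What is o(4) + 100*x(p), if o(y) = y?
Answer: 204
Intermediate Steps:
x(I) = √(-1 + I)
o(4) + 100*x(p) = 4 + 100*√(-1 + 5) = 4 + 100*√4 = 4 + 100*2 = 4 + 200 = 204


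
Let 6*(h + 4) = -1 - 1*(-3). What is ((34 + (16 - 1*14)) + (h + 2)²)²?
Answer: 121801/81 ≈ 1503.7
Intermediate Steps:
h = -11/3 (h = -4 + (-1 - 1*(-3))/6 = -4 + (-1 + 3)/6 = -4 + (⅙)*2 = -4 + ⅓ = -11/3 ≈ -3.6667)
((34 + (16 - 1*14)) + (h + 2)²)² = ((34 + (16 - 1*14)) + (-11/3 + 2)²)² = ((34 + (16 - 14)) + (-5/3)²)² = ((34 + 2) + 25/9)² = (36 + 25/9)² = (349/9)² = 121801/81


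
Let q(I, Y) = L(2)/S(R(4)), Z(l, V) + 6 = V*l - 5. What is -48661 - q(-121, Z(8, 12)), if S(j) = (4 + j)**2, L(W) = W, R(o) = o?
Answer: -1557153/32 ≈ -48661.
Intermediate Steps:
Z(l, V) = -11 + V*l (Z(l, V) = -6 + (V*l - 5) = -6 + (-5 + V*l) = -11 + V*l)
q(I, Y) = 1/32 (q(I, Y) = 2/((4 + 4)**2) = 2/(8**2) = 2/64 = 2*(1/64) = 1/32)
-48661 - q(-121, Z(8, 12)) = -48661 - 1*1/32 = -48661 - 1/32 = -1557153/32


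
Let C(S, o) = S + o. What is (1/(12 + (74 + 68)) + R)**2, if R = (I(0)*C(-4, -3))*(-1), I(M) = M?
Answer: 1/23716 ≈ 4.2166e-5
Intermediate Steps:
R = 0 (R = (0*(-4 - 3))*(-1) = (0*(-7))*(-1) = 0*(-1) = 0)
(1/(12 + (74 + 68)) + R)**2 = (1/(12 + (74 + 68)) + 0)**2 = (1/(12 + 142) + 0)**2 = (1/154 + 0)**2 = (1/154)**2 = 1/23716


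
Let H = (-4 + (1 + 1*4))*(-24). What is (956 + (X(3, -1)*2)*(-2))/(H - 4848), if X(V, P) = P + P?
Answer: -241/1218 ≈ -0.19787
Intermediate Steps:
X(V, P) = 2*P
H = -24 (H = (-4 + (1 + 4))*(-24) = (-4 + 5)*(-24) = 1*(-24) = -24)
(956 + (X(3, -1)*2)*(-2))/(H - 4848) = (956 + ((2*(-1))*2)*(-2))/(-24 - 4848) = (956 - 2*2*(-2))/(-4872) = (956 - 4*(-2))*(-1/4872) = (956 + 8)*(-1/4872) = 964*(-1/4872) = -241/1218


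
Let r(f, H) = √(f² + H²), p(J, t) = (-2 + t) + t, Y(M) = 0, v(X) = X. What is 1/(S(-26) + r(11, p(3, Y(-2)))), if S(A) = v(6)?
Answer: -6/89 + 5*√5/89 ≈ 0.058206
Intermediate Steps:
S(A) = 6
p(J, t) = -2 + 2*t
r(f, H) = √(H² + f²)
1/(S(-26) + r(11, p(3, Y(-2)))) = 1/(6 + √((-2 + 2*0)² + 11²)) = 1/(6 + √((-2 + 0)² + 121)) = 1/(6 + √((-2)² + 121)) = 1/(6 + √(4 + 121)) = 1/(6 + √125) = 1/(6 + 5*√5)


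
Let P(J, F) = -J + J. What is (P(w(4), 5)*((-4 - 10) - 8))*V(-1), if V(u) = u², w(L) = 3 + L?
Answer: 0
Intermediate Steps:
P(J, F) = 0
(P(w(4), 5)*((-4 - 10) - 8))*V(-1) = (0*((-4 - 10) - 8))*(-1)² = (0*(-14 - 8))*1 = (0*(-22))*1 = 0*1 = 0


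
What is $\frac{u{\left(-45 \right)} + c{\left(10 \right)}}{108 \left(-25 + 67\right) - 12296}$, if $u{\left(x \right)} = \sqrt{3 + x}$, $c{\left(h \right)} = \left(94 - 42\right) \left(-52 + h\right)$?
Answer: $\frac{273}{970} - \frac{i \sqrt{42}}{7760} \approx 0.28144 - 0.00083515 i$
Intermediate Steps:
$c{\left(h \right)} = -2704 + 52 h$ ($c{\left(h \right)} = 52 \left(-52 + h\right) = -2704 + 52 h$)
$\frac{u{\left(-45 \right)} + c{\left(10 \right)}}{108 \left(-25 + 67\right) - 12296} = \frac{\sqrt{3 - 45} + \left(-2704 + 52 \cdot 10\right)}{108 \left(-25 + 67\right) - 12296} = \frac{\sqrt{-42} + \left(-2704 + 520\right)}{108 \cdot 42 - 12296} = \frac{i \sqrt{42} - 2184}{4536 - 12296} = \frac{-2184 + i \sqrt{42}}{-7760} = \left(-2184 + i \sqrt{42}\right) \left(- \frac{1}{7760}\right) = \frac{273}{970} - \frac{i \sqrt{42}}{7760}$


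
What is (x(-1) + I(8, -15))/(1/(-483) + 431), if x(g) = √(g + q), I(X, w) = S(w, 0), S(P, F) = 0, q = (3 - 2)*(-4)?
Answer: 483*I*√5/208172 ≈ 0.0051881*I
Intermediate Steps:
q = -4 (q = 1*(-4) = -4)
I(X, w) = 0
x(g) = √(-4 + g) (x(g) = √(g - 4) = √(-4 + g))
(x(-1) + I(8, -15))/(1/(-483) + 431) = (√(-4 - 1) + 0)/(1/(-483) + 431) = (√(-5) + 0)/(-1/483 + 431) = (I*√5 + 0)/(208172/483) = (I*√5)*(483/208172) = 483*I*√5/208172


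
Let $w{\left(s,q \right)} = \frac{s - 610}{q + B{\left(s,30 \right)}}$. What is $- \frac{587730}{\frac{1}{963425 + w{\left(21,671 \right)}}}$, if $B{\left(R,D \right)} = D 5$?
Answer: $- \frac{464877583307280}{821} \approx -5.6623 \cdot 10^{11}$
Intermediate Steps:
$B{\left(R,D \right)} = 5 D$
$w{\left(s,q \right)} = \frac{-610 + s}{150 + q}$ ($w{\left(s,q \right)} = \frac{s - 610}{q + 5 \cdot 30} = \frac{-610 + s}{q + 150} = \frac{-610 + s}{150 + q}$)
$- \frac{587730}{\frac{1}{963425 + w{\left(21,671 \right)}}} = - \frac{587730}{\frac{1}{963425 + \frac{-610 + 21}{150 + 671}}} = - \frac{587730}{\frac{1}{963425 + \frac{1}{821} \left(-589\right)}} = - \frac{587730}{\frac{1}{963425 - \frac{589}{821}}} = - \frac{587730}{\frac{1}{\frac{790971336}{821}}} = - \frac{587730}{\frac{821}{790971336}} = \left(-587730\right) \frac{790971336}{821} = - \frac{464877583307280}{821}$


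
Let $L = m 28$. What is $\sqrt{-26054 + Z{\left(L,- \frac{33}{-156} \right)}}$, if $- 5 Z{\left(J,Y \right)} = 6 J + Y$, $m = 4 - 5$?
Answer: $\frac{i \sqrt{17589819}}{26} \approx 161.31 i$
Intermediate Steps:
$m = -1$ ($m = 4 - 5 = -1$)
$L = -28$ ($L = \left(-1\right) 28 = -28$)
$Z{\left(J,Y \right)} = - \frac{6 J}{5} - \frac{Y}{5}$ ($Z{\left(J,Y \right)} = - \frac{6 J + Y}{5} = - \frac{Y + 6 J}{5} = - \frac{6 J}{5} - \frac{Y}{5}$)
$\sqrt{-26054 + Z{\left(L,- \frac{33}{-156} \right)}} = \sqrt{-26054 - \left(- \frac{168}{5} + \frac{\left(-33\right) \frac{1}{-156}}{5}\right)} = \sqrt{-26054 + \left(\frac{168}{5} - \frac{\left(-33\right) \left(- \frac{1}{156}\right)}{5}\right)} = \sqrt{-26054 + \left(\frac{168}{5} - \frac{11}{260}\right)} = \sqrt{-26054 + \frac{1745}{52}} = \sqrt{- \frac{1353063}{52}} = \frac{i \sqrt{17589819}}{26}$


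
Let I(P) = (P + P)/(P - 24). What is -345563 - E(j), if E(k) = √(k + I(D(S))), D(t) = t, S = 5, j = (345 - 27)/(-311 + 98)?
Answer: -345563 - 2*I*√918669/1349 ≈ -3.4556e+5 - 1.421*I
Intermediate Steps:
j = -106/71 (j = 318/(-213) = 318*(-1/213) = -106/71 ≈ -1.4930)
I(P) = 2*P/(-24 + P) (I(P) = (2*P)/(-24 + P) = 2*P/(-24 + P))
E(k) = √(-10/19 + k) (E(k) = √(k + 2*5/(-24 + 5)) = √(k + 2*5/(-19)) = √(k + 2*5*(-1/19)) = √(k - 10/19) = √(-10/19 + k))
-345563 - E(j) = -345563 - √(-190 + 361*(-106/71))/19 = -345563 - √(-190 - 38266/71)/19 = -345563 - √(-51756/71)/19 = -345563 - 2*I*√918669/71/19 = -345563 - 2*I*√918669/1349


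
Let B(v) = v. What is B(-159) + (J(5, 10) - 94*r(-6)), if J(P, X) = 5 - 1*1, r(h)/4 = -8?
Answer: 2853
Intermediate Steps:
r(h) = -32 (r(h) = 4*(-8) = -32)
J(P, X) = 4 (J(P, X) = 5 - 1 = 4)
B(-159) + (J(5, 10) - 94*r(-6)) = -159 + (4 - 94*(-32)) = -159 + (4 + 3008) = -159 + 3012 = 2853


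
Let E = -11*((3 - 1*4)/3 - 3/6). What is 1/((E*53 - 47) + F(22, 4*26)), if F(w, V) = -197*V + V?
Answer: -6/119671 ≈ -5.0137e-5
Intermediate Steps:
E = 55/6 (E = -11*((3 - 4)*(⅓) - 3*⅙) = -11*(-1*⅓ - ½) = -11*(-⅓ - ½) = -11*(-⅚) = 55/6 ≈ 9.1667)
F(w, V) = -196*V
1/((E*53 - 47) + F(22, 4*26)) = 1/(((55/6)*53 - 47) - 784*26) = 1/((2915/6 - 47) - 196*104) = 1/(2633/6 - 20384) = 1/(-119671/6) = -6/119671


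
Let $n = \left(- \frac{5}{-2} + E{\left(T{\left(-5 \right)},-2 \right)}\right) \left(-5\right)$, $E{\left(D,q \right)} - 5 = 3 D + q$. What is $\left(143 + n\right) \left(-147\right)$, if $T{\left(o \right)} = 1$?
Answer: $- \frac{29547}{2} \approx -14774.0$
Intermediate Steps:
$E{\left(D,q \right)} = 5 + q + 3 D$ ($E{\left(D,q \right)} = 5 + \left(3 D + q\right) = 5 + \left(q + 3 D\right) = 5 + q + 3 D$)
$n = - \frac{85}{2}$ ($n = \left(- \frac{5}{-2} + \left(5 - 2 + 3 \cdot 1\right)\right) \left(-5\right) = \left(\left(-5\right) \left(- \frac{1}{2}\right) + \left(5 - 2 + 3\right)\right) \left(-5\right) = \left(\frac{5}{2} + 6\right) \left(-5\right) = \frac{17}{2} \left(-5\right) = - \frac{85}{2} \approx -42.5$)
$\left(143 + n\right) \left(-147\right) = \left(143 - \frac{85}{2}\right) \left(-147\right) = \frac{201}{2} \left(-147\right) = - \frac{29547}{2}$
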